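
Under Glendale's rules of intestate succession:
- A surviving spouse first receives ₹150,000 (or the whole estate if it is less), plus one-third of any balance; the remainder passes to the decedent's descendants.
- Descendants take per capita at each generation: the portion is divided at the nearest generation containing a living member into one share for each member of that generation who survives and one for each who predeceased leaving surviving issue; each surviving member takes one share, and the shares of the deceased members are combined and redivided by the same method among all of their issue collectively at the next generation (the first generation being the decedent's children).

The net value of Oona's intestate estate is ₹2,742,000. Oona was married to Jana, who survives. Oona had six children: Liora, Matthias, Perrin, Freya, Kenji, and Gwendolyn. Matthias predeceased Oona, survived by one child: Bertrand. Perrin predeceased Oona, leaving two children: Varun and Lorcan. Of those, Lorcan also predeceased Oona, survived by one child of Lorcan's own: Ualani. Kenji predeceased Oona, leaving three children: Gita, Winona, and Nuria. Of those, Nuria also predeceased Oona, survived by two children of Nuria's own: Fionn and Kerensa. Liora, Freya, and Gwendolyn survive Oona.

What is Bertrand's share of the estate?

Jana first takes ₹150,000, leaving a balance of ₹2,592,000. Jana then takes one-third of the balance (₹864,000), for a total of ₹1,014,000. The remaining ₹1,728,000 passes to the descendants.
The descendants' portion (₹1,728,000) is divided at the children's generation into 6 shares of ₹288,000. Liora, Freya, and Gwendolyn each take ₹288,000. The 3 shares of the deceased (Matthias, Perrin, and Kenji) are combined into a pool of ₹864,000.
That pool (₹864,000) is divided at the grandchildren's generation into 6 shares of ₹144,000. Bertrand, Varun, Gita, and Winona each take ₹144,000. The 2 shares of the deceased (Lorcan and Nuria) are combined into a pool of ₹288,000.
That pool (₹288,000) is divided at the great-grandchildren's generation equally among Ualani, Fionn, and Kerensa: ₹96,000 each.

Bertrand receives ₹144,000.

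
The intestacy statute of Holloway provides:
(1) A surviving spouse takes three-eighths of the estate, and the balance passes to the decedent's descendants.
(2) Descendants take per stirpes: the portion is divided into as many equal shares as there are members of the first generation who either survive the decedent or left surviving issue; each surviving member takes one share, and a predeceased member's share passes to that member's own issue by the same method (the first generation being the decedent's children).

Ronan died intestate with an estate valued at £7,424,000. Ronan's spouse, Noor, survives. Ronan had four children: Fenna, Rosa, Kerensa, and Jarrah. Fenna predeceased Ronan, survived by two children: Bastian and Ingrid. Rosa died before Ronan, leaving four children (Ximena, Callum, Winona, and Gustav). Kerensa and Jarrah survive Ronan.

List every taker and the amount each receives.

Noor takes three-eighths of £7,424,000 = £2,784,000. The remaining £4,640,000 passes to the descendants.
The descendants' portion (£4,640,000) is divided into 4 shares of £1,160,000: Kerensa and Jarrah each take £1,160,000; Fenna's £1,160,000 share passes to Fenna's issue; Rosa's £1,160,000 share passes to Rosa's issue.
Fenna's share (£1,160,000) is divided into 2 shares of £580,000: Bastian and Ingrid each take £580,000.
Rosa's share (£1,160,000) is divided into 4 shares of £290,000: Ximena, Callum, Winona, and Gustav each take £290,000.

Noor: £2,784,000; Bastian: £580,000; Ingrid: £580,000; Ximena: £290,000; Callum: £290,000; Winona: £290,000; Gustav: £290,000; Kerensa: £1,160,000; Jarrah: £1,160,000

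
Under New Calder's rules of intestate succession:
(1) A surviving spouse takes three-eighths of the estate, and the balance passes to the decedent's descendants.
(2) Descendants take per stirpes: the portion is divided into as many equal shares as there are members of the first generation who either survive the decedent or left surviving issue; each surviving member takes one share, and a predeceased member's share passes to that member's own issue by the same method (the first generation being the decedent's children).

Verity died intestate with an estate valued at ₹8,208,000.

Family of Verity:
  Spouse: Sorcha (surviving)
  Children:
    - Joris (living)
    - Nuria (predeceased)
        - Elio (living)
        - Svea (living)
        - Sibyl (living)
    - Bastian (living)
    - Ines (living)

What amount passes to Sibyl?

Sorcha takes three-eighths of ₹8,208,000 = ₹3,078,000. The remaining ₹5,130,000 passes to the descendants.
The descendants' portion (₹5,130,000) is divided into 4 shares of ₹1,282,500: Joris, Bastian, and Ines each take ₹1,282,500; Nuria's ₹1,282,500 share passes to Nuria's issue.
Nuria's share (₹1,282,500) is divided into 3 shares of ₹427,500: Elio, Svea, and Sibyl each take ₹427,500.

Sibyl receives ₹427,500.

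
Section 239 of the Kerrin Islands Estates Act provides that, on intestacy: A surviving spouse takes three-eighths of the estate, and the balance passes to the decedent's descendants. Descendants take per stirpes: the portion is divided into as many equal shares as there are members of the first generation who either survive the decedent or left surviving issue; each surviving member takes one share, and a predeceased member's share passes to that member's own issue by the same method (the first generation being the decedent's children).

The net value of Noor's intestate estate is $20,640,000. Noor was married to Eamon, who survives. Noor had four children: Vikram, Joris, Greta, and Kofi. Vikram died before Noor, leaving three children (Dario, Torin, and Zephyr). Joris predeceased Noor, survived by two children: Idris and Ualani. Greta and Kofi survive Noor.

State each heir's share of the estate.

Eamon takes three-eighths of $20,640,000 = $7,740,000. The remaining $12,900,000 passes to the descendants.
The descendants' portion ($12,900,000) is divided into 4 shares of $3,225,000: Greta and Kofi each take $3,225,000; Vikram's $3,225,000 share passes to Vikram's issue; Joris's $3,225,000 share passes to Joris's issue.
Vikram's share ($3,225,000) is divided into 3 shares of $1,075,000: Dario, Torin, and Zephyr each take $1,075,000.
Joris's share ($3,225,000) is divided into 2 shares of $1,612,500: Idris and Ualani each take $1,612,500.

Eamon: $7,740,000; Dario: $1,075,000; Torin: $1,075,000; Zephyr: $1,075,000; Idris: $1,612,500; Ualani: $1,612,500; Greta: $3,225,000; Kofi: $3,225,000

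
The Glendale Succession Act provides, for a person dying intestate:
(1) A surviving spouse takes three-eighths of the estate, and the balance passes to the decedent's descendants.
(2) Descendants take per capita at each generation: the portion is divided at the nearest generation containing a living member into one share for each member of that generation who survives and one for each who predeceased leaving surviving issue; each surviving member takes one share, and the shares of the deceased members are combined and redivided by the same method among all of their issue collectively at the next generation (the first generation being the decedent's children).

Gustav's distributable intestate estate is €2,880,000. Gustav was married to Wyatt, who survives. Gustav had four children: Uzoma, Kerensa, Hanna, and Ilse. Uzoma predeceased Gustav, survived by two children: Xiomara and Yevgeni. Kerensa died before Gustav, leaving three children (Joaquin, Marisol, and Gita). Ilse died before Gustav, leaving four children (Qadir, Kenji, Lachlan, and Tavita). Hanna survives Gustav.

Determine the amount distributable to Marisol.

Wyatt takes three-eighths of €2,880,000 = €1,080,000. The remaining €1,800,000 passes to the descendants.
The descendants' portion (€1,800,000) is divided at the children's generation into 4 shares of €450,000. Hanna takes €450,000. The 3 shares of the deceased (Uzoma, Kerensa, and Ilse) are combined into a pool of €1,350,000.
That pool (€1,350,000) is divided at the grandchildren's generation equally among Xiomara, Yevgeni, Joaquin, Marisol, Gita, Qadir, Kenji, Lachlan, and Tavita: €150,000 each.

Marisol receives €150,000.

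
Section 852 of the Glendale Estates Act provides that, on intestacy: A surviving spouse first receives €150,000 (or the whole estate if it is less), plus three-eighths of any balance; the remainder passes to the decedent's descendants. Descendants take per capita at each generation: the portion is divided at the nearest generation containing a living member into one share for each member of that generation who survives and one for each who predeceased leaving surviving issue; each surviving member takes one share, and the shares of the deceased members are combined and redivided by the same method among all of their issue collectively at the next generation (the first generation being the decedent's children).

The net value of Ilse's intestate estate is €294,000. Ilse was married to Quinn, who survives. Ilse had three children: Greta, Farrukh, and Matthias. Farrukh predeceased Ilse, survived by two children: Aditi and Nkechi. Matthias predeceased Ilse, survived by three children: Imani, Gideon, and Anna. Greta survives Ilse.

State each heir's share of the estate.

Quinn: €204,000; Greta: €30,000; Aditi: €12,000; Nkechi: €12,000; Imani: €12,000; Gideon: €12,000; Anna: €12,000

Quinn first takes €150,000, leaving a balance of €144,000. Quinn then takes three-eighths of the balance (€54,000), for a total of €204,000. The remaining €90,000 passes to the descendants.
The descendants' portion (€90,000) is divided at the children's generation into 3 shares of €30,000. Greta takes €30,000. The 2 shares of the deceased (Farrukh and Matthias) are combined into a pool of €60,000.
That pool (€60,000) is divided at the grandchildren's generation equally among Aditi, Nkechi, Imani, Gideon, and Anna: €12,000 each.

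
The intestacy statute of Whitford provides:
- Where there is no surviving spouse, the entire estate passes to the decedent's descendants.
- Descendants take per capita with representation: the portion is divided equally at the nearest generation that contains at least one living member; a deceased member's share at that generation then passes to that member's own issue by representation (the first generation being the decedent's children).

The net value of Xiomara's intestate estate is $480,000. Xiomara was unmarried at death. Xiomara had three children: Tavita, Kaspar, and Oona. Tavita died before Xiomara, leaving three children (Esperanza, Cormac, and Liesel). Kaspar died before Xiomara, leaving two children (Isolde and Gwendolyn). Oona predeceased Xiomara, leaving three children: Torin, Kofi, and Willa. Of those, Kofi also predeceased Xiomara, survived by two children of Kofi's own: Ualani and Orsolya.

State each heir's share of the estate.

The entire $480,000 passes to the descendants.
No child survives, so the initial division is made at the grandchildren's generation.
That amount ($480,000) is divided into 8 shares of $60,000: Esperanza, Cormac, Liesel, Isolde, Gwendolyn, Torin, and Willa each take $60,000; Kofi's $60,000 share passes to Kofi's issue.
Kofi's share ($60,000) is divided into 2 shares of $30,000: Ualani and Orsolya each take $30,000.

Esperanza: $60,000; Cormac: $60,000; Liesel: $60,000; Isolde: $60,000; Gwendolyn: $60,000; Torin: $60,000; Ualani: $30,000; Orsolya: $30,000; Willa: $60,000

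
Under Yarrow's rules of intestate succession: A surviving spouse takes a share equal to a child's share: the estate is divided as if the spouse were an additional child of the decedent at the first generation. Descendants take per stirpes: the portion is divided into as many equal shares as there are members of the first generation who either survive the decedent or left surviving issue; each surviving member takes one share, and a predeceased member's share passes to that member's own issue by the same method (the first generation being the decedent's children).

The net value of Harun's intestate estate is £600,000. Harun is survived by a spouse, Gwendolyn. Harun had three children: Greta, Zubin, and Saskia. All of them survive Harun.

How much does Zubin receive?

Zubin receives £150,000.

The spouse counts as an additional share at the children's level, so there are 4 primary shares of £150,000. Gwendolyn takes one such share (£150,000).
The children's combined portion (£450,000) is divided into 3 shares of £150,000: Greta, Zubin, and Saskia each take £150,000.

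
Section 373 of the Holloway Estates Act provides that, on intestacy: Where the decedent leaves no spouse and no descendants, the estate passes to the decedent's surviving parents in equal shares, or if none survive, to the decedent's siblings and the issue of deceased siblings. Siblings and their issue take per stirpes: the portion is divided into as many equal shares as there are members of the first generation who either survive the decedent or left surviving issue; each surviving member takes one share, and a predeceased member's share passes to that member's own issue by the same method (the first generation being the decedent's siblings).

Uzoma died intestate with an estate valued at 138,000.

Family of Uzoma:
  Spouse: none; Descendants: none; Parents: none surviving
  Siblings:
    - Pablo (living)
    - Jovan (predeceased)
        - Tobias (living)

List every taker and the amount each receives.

The entire 138,000 passes to the siblings and their issue.
That amount (138,000) is divided into 2 shares of 69,000: Pablo takes 69,000; Jovan's 69,000 share passes to Jovan's issue.
Jovan's share (69,000) passes entirely to Tobias.

Pablo: 69,000; Tobias: 69,000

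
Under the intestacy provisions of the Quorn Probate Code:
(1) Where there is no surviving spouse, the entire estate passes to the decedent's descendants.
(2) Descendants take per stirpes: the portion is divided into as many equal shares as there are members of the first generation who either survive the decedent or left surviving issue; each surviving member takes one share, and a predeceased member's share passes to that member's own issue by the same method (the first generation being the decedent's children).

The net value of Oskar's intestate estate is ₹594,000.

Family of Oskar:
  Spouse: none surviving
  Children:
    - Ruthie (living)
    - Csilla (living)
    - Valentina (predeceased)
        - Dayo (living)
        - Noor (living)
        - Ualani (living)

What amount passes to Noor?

Noor receives ₹66,000.

The entire ₹594,000 passes to the descendants.
That amount (₹594,000) is divided into 3 shares of ₹198,000: Ruthie and Csilla each take ₹198,000; Valentina's ₹198,000 share passes to Valentina's issue.
Valentina's share (₹198,000) is divided into 3 shares of ₹66,000: Dayo, Noor, and Ualani each take ₹66,000.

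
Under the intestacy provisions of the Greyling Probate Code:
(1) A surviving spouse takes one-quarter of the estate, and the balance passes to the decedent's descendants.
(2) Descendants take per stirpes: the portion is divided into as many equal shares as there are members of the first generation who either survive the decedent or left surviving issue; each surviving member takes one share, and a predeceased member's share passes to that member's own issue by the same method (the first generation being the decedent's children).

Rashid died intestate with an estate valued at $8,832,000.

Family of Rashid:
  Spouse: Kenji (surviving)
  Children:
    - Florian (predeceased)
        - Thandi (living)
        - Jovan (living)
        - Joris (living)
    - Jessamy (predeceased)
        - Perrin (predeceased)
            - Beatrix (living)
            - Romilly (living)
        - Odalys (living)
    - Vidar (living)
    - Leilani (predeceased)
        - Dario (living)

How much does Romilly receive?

Kenji takes one-quarter of $8,832,000 = $2,208,000. The remaining $6,624,000 passes to the descendants.
The descendants' portion ($6,624,000) is divided into 4 shares of $1,656,000: Vidar takes $1,656,000; Florian's $1,656,000 share passes to Florian's issue; Jessamy's $1,656,000 share passes to Jessamy's issue; Leilani's $1,656,000 share passes to Leilani's issue.
Florian's share ($1,656,000) is divided into 3 shares of $552,000: Thandi, Jovan, and Joris each take $552,000.
Jessamy's share ($1,656,000) is divided into 2 shares of $828,000: Odalys takes $828,000; Perrin's $828,000 share passes to Perrin's issue.
Perrin's share ($828,000) is divided into 2 shares of $414,000: Beatrix and Romilly each take $414,000.
Leilani's share ($1,656,000) passes entirely to Dario.

Romilly receives $414,000.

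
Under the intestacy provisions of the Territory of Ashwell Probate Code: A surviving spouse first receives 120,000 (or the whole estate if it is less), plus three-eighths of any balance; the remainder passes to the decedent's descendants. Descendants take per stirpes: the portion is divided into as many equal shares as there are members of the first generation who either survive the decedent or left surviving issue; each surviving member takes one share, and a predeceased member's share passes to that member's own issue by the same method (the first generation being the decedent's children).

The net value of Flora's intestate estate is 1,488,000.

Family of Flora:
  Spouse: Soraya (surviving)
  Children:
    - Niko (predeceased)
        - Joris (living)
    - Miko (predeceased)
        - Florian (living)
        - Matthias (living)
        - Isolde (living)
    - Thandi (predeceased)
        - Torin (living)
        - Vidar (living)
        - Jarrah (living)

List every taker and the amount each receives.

Soraya first takes 120,000, leaving a balance of 1,368,000. Soraya then takes three-eighths of the balance (513,000), for a total of 633,000. The remaining 855,000 passes to the descendants.
The descendants' portion (855,000) is divided into 3 shares of 285,000: Niko's 285,000 share passes to Niko's issue; Miko's 285,000 share passes to Miko's issue; Thandi's 285,000 share passes to Thandi's issue.
Niko's share (285,000) passes entirely to Joris.
Miko's share (285,000) is divided into 3 shares of 95,000: Florian, Matthias, and Isolde each take 95,000.
Thandi's share (285,000) is divided into 3 shares of 95,000: Torin, Vidar, and Jarrah each take 95,000.

Soraya: 633,000; Joris: 285,000; Florian: 95,000; Matthias: 95,000; Isolde: 95,000; Torin: 95,000; Vidar: 95,000; Jarrah: 95,000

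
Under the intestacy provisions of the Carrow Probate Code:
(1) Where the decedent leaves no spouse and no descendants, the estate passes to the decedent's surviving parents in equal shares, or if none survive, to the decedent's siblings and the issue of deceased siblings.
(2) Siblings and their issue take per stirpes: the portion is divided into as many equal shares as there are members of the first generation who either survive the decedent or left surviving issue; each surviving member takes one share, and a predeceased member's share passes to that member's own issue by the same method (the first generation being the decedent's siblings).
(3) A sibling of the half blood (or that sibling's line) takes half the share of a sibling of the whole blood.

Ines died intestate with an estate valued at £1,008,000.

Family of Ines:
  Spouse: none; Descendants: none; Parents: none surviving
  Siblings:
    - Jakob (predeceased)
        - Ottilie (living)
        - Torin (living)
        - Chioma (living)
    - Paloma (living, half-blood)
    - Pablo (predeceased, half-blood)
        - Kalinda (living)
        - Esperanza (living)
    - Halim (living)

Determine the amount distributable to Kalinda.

Kalinda receives £84,000.

The entire £1,008,000 passes to the siblings and their issue.
Counting each half-blood sibling's line as half a unit, there are 3 units in £1,008,000, so one unit is £336,000. Whole-blood lines (Jakob and Halim) take £336,000 each; half-blood lines (Paloma and Pablo) take £168,000 each.
Jakob's share (£336,000) is divided into 3 shares of £112,000: Ottilie, Torin, and Chioma each take £112,000.
Pablo's share (£168,000) is divided into 2 shares of £84,000: Kalinda and Esperanza each take £84,000.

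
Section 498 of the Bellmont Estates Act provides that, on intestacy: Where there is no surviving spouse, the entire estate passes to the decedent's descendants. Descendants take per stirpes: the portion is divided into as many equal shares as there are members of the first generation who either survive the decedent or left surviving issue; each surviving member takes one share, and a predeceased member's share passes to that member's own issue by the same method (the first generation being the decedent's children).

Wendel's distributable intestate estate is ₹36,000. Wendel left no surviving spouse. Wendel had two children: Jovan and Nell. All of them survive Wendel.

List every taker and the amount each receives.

The entire ₹36,000 passes to the descendants.
That amount (₹36,000) is divided into 2 shares of ₹18,000: Jovan and Nell each take ₹18,000.

Jovan: ₹18,000; Nell: ₹18,000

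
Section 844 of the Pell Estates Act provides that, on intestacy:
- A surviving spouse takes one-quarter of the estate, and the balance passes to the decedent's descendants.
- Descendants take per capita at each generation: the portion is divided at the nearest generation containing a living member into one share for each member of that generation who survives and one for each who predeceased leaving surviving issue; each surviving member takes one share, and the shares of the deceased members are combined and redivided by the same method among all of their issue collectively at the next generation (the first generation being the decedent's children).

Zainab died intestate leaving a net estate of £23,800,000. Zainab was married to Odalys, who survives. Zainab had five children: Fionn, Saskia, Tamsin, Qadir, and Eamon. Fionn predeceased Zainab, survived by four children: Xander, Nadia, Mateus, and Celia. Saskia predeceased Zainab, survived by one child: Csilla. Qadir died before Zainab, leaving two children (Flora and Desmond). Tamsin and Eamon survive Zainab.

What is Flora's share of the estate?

Flora receives £1,530,000.

Odalys takes one-quarter of £23,800,000 = £5,950,000. The remaining £17,850,000 passes to the descendants.
The descendants' portion (£17,850,000) is divided at the children's generation into 5 shares of £3,570,000. Tamsin and Eamon each take £3,570,000. The 3 shares of the deceased (Fionn, Saskia, and Qadir) are combined into a pool of £10,710,000.
That pool (£10,710,000) is divided at the grandchildren's generation equally among Xander, Nadia, Mateus, Celia, Csilla, Flora, and Desmond: £1,530,000 each.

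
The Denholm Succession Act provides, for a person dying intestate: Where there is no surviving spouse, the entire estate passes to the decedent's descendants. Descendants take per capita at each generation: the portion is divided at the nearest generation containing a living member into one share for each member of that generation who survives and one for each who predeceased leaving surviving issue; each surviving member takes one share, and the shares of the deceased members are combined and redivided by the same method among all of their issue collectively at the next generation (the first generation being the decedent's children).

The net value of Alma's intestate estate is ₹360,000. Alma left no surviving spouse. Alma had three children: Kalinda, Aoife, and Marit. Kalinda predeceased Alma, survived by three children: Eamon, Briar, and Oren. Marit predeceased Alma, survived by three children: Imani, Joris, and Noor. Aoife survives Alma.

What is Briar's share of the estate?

The entire ₹360,000 passes to the descendants.
That amount (₹360,000) is divided at the children's generation into 3 shares of ₹120,000. Aoife takes ₹120,000. The 2 shares of the deceased (Kalinda and Marit) are combined into a pool of ₹240,000.
That pool (₹240,000) is divided at the grandchildren's generation equally among Eamon, Briar, Oren, Imani, Joris, and Noor: ₹40,000 each.

Briar receives ₹40,000.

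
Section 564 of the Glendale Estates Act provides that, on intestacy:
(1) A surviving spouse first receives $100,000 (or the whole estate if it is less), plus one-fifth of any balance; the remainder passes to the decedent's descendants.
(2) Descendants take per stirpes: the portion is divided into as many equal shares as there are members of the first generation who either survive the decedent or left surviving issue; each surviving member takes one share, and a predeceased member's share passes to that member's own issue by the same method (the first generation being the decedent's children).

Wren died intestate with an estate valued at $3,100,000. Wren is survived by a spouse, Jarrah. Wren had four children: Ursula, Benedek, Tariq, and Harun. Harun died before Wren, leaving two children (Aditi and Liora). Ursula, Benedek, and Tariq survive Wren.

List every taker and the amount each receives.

Jarrah first takes $100,000, leaving a balance of $3,000,000. Jarrah then takes one-fifth of the balance ($600,000), for a total of $700,000. The remaining $2,400,000 passes to the descendants.
The descendants' portion ($2,400,000) is divided into 4 shares of $600,000: Ursula, Benedek, and Tariq each take $600,000; Harun's $600,000 share passes to Harun's issue.
Harun's share ($600,000) is divided into 2 shares of $300,000: Aditi and Liora each take $300,000.

Jarrah: $700,000; Ursula: $600,000; Benedek: $600,000; Tariq: $600,000; Aditi: $300,000; Liora: $300,000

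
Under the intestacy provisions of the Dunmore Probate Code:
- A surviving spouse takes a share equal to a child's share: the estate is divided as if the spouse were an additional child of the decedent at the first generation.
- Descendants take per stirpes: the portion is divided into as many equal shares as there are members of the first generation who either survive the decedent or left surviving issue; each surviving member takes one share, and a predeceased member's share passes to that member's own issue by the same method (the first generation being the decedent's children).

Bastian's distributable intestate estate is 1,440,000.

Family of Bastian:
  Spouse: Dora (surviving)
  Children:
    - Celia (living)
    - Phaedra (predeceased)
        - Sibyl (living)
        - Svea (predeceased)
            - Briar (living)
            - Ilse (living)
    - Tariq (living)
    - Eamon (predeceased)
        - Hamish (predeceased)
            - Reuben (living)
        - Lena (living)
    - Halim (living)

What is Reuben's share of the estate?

The spouse counts as an additional share at the children's level, so there are 6 primary shares of 240,000. Dora takes one such share (240,000).
The children's combined portion (1,200,000) is divided into 5 shares of 240,000: Celia, Tariq, and Halim each take 240,000; Phaedra's 240,000 share passes to Phaedra's issue; Eamon's 240,000 share passes to Eamon's issue.
Phaedra's share (240,000) is divided into 2 shares of 120,000: Sibyl takes 120,000; Svea's 120,000 share passes to Svea's issue.
Svea's share (120,000) is divided into 2 shares of 60,000: Briar and Ilse each take 60,000.
Eamon's share (240,000) is divided into 2 shares of 120,000: Lena takes 120,000; Hamish's 120,000 share passes to Hamish's issue.
Hamish's share (120,000) passes entirely to Reuben.

Reuben receives 120,000.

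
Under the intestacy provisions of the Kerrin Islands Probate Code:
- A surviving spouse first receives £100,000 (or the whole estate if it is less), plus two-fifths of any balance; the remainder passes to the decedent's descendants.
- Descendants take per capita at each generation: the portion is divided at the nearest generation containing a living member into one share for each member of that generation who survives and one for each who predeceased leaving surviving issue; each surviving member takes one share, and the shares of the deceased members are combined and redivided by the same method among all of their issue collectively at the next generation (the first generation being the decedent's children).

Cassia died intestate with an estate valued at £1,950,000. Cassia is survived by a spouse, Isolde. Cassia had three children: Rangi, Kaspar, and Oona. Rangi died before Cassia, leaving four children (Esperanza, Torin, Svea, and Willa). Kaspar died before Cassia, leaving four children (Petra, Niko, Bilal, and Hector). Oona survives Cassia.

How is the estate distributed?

Isolde: £840,000; Esperanza: £92,500; Torin: £92,500; Svea: £92,500; Willa: £92,500; Petra: £92,500; Niko: £92,500; Bilal: £92,500; Hector: £92,500; Oona: £370,000

Isolde first takes £100,000, leaving a balance of £1,850,000. Isolde then takes two-fifths of the balance (£740,000), for a total of £840,000. The remaining £1,110,000 passes to the descendants.
The descendants' portion (£1,110,000) is divided at the children's generation into 3 shares of £370,000. Oona takes £370,000. The 2 shares of the deceased (Rangi and Kaspar) are combined into a pool of £740,000.
That pool (£740,000) is divided at the grandchildren's generation equally among Esperanza, Torin, Svea, Willa, Petra, Niko, Bilal, and Hector: £92,500 each.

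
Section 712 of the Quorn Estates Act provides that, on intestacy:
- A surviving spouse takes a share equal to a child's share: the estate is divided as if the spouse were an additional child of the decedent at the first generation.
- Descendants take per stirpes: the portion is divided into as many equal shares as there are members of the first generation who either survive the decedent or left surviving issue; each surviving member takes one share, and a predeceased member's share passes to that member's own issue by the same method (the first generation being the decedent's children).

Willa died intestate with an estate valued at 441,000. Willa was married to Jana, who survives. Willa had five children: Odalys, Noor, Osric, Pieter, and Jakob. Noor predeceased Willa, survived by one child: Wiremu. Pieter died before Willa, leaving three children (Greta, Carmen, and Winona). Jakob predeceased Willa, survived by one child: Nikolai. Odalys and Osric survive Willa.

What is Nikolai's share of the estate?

The spouse counts as an additional share at the children's level, so there are 6 primary shares of 73,500. Jana takes one such share (73,500).
The children's combined portion (367,500) is divided into 5 shares of 73,500: Odalys and Osric each take 73,500; Noor's 73,500 share passes to Noor's issue; Pieter's 73,500 share passes to Pieter's issue; Jakob's 73,500 share passes to Jakob's issue.
Noor's share (73,500) passes entirely to Wiremu.
Pieter's share (73,500) is divided into 3 shares of 24,500: Greta, Carmen, and Winona each take 24,500.
Jakob's share (73,500) passes entirely to Nikolai.

Nikolai receives 73,500.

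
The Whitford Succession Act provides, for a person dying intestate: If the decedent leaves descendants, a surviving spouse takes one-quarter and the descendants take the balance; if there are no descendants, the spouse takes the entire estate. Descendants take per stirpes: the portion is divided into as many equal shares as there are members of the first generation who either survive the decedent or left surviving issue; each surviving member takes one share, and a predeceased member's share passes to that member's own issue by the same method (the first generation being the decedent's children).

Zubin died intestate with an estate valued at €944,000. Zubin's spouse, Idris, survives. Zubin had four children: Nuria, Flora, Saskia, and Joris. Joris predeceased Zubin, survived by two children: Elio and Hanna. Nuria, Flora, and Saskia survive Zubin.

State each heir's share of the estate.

Idris: €236,000; Nuria: €177,000; Flora: €177,000; Saskia: €177,000; Elio: €88,500; Hanna: €88,500

Idris takes one-quarter of €944,000 = €236,000. The remaining €708,000 passes to the descendants.
The descendants' portion (€708,000) is divided into 4 shares of €177,000: Nuria, Flora, and Saskia each take €177,000; Joris's €177,000 share passes to Joris's issue.
Joris's share (€177,000) is divided into 2 shares of €88,500: Elio and Hanna each take €88,500.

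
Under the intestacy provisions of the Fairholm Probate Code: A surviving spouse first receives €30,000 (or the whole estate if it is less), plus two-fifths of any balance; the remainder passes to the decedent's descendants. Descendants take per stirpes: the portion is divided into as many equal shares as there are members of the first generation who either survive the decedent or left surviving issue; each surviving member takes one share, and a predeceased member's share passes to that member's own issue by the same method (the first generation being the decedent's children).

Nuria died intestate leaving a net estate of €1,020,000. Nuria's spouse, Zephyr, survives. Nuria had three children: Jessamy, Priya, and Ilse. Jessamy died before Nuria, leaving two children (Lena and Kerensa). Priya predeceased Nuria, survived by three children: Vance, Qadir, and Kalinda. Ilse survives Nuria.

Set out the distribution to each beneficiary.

Zephyr first takes €30,000, leaving a balance of €990,000. Zephyr then takes two-fifths of the balance (€396,000), for a total of €426,000. The remaining €594,000 passes to the descendants.
The descendants' portion (€594,000) is divided into 3 shares of €198,000: Ilse takes €198,000; Jessamy's €198,000 share passes to Jessamy's issue; Priya's €198,000 share passes to Priya's issue.
Jessamy's share (€198,000) is divided into 2 shares of €99,000: Lena and Kerensa each take €99,000.
Priya's share (€198,000) is divided into 3 shares of €66,000: Vance, Qadir, and Kalinda each take €66,000.

Zephyr: €426,000; Lena: €99,000; Kerensa: €99,000; Vance: €66,000; Qadir: €66,000; Kalinda: €66,000; Ilse: €198,000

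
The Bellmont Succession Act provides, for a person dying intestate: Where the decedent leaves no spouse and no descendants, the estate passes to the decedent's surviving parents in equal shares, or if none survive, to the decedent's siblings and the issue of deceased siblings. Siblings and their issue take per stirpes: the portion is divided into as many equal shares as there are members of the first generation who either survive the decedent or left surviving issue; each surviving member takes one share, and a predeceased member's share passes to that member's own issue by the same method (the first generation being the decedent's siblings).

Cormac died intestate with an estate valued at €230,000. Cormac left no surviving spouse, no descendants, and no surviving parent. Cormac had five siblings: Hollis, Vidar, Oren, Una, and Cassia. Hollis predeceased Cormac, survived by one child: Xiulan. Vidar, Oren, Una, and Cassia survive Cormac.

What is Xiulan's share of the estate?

The entire €230,000 passes to the siblings and their issue.
That amount (€230,000) is divided into 5 shares of €46,000: Vidar, Oren, Una, and Cassia each take €46,000; Hollis's €46,000 share passes to Hollis's issue.
Hollis's share (€46,000) passes entirely to Xiulan.

Xiulan receives €46,000.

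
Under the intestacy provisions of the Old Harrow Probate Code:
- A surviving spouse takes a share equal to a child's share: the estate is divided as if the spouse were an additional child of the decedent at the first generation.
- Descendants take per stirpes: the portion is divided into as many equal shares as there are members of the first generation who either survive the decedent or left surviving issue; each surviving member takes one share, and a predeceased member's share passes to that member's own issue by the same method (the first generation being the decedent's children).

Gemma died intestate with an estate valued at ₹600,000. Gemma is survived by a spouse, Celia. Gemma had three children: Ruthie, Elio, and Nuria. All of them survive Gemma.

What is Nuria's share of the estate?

Nuria receives ₹150,000.

The spouse counts as an additional share at the children's level, so there are 4 primary shares of ₹150,000. Celia takes one such share (₹150,000).
The children's combined portion (₹450,000) is divided into 3 shares of ₹150,000: Ruthie, Elio, and Nuria each take ₹150,000.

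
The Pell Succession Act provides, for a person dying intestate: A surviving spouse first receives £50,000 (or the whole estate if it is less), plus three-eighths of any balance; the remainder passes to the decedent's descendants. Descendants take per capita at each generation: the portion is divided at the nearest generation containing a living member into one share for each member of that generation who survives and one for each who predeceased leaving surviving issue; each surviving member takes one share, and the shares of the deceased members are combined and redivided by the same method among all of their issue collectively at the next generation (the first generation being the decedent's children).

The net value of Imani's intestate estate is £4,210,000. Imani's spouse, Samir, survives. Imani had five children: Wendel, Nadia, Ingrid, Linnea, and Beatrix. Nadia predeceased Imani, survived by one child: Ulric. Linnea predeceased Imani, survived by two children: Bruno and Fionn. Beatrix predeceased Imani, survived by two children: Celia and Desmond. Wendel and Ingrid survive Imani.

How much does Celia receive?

Samir first takes £50,000, leaving a balance of £4,160,000. Samir then takes three-eighths of the balance (£1,560,000), for a total of £1,610,000. The remaining £2,600,000 passes to the descendants.
The descendants' portion (£2,600,000) is divided at the children's generation into 5 shares of £520,000. Wendel and Ingrid each take £520,000. The 3 shares of the deceased (Nadia, Linnea, and Beatrix) are combined into a pool of £1,560,000.
That pool (£1,560,000) is divided at the grandchildren's generation equally among Ulric, Bruno, Fionn, Celia, and Desmond: £312,000 each.

Celia receives £312,000.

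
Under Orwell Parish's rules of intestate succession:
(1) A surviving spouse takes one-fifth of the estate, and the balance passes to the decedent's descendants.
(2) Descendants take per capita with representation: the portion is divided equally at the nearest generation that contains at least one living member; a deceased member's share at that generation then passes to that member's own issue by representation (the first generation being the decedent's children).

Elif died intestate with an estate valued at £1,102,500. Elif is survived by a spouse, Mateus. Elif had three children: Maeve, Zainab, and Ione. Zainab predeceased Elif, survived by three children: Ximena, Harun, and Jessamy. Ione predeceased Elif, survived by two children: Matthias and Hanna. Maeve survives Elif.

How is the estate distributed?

Mateus: £220,500; Maeve: £294,000; Ximena: £98,000; Harun: £98,000; Jessamy: £98,000; Matthias: £147,000; Hanna: £147,000

Mateus takes one-fifth of £1,102,500 = £220,500. The remaining £882,000 passes to the descendants.
The descendants' portion (£882,000) is divided into 3 shares of £294,000: Maeve takes £294,000; Zainab's £294,000 share passes to Zainab's issue; Ione's £294,000 share passes to Ione's issue.
Zainab's share (£294,000) is divided into 3 shares of £98,000: Ximena, Harun, and Jessamy each take £98,000.
Ione's share (£294,000) is divided into 2 shares of £147,000: Matthias and Hanna each take £147,000.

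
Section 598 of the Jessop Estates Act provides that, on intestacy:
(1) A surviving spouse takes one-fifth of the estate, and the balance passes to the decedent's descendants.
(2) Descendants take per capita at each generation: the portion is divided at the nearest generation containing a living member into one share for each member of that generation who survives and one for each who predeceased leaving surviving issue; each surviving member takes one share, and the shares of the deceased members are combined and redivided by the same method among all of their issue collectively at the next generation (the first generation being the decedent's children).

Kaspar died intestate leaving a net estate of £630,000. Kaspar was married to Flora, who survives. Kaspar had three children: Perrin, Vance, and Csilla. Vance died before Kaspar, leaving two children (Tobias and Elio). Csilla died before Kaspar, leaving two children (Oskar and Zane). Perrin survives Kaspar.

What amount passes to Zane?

Zane receives £84,000.

Flora takes one-fifth of £630,000 = £126,000. The remaining £504,000 passes to the descendants.
The descendants' portion (£504,000) is divided at the children's generation into 3 shares of £168,000. Perrin takes £168,000. The 2 shares of the deceased (Vance and Csilla) are combined into a pool of £336,000.
That pool (£336,000) is divided at the grandchildren's generation equally among Tobias, Elio, Oskar, and Zane: £84,000 each.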